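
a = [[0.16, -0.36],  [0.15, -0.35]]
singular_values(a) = [0.55, 0.0]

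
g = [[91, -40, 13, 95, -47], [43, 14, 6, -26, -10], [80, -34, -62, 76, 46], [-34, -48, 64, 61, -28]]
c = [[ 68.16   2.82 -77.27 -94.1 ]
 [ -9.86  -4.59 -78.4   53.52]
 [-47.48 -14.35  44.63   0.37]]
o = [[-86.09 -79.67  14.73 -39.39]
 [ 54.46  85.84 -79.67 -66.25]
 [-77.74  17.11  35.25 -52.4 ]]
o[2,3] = -52.4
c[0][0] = 68.16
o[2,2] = 35.25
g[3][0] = -34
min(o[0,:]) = -86.09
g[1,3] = -26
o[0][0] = -86.09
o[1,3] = -66.25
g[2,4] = 46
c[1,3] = 53.52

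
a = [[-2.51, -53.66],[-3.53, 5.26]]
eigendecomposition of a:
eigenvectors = [[-0.98, 0.95], [-0.19, -0.32]]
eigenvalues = [-12.93, 15.68]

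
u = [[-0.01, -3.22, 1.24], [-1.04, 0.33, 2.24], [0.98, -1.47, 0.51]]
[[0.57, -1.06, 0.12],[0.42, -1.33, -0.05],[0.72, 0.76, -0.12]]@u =[[1.21, -2.36, -1.61], [1.33, -1.72, -2.48], [-0.92, -1.89, 2.53]]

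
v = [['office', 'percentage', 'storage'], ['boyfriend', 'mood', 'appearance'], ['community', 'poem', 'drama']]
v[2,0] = 'community'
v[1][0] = 'boyfriend'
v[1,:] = ['boyfriend', 'mood', 'appearance']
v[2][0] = 'community'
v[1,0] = 'boyfriend'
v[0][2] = 'storage'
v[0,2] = 'storage'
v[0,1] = 'percentage'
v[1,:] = ['boyfriend', 'mood', 'appearance']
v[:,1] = ['percentage', 'mood', 'poem']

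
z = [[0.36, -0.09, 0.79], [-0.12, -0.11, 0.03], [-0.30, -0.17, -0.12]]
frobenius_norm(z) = 0.96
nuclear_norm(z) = 1.24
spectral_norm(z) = 0.90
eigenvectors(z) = [[0.81+0.00j, (0.81-0j), 0.56+0.00j], [(-0.07+0.23j), -0.07-0.23j, -0.76+0.00j], [-0.31+0.43j, -0.31-0.43j, -0.35+0.00j]]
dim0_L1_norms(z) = [0.78, 0.37, 0.94]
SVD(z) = [[-0.96, -0.25, 0.11], [0.03, -0.5, -0.87], [0.27, -0.83, 0.49]] @ diag([0.9023034284830523, 0.32913602420320837, 0.004242701902609872]) @ [[-0.48, 0.04, -0.88], [0.67, 0.66, -0.33], [-0.57, 0.75, 0.34]]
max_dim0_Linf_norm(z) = 0.79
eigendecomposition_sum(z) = [[(0.18+0.15j),  (-0.05+0.19j),  0.40-0.17j], [(-0.06+0.04j),  (-0.05-0.03j),  (0.01+0.13j)], [-0.15+0.04j,  (-0.08-0.1j),  -0.06+0.28j]] + [[(0.18-0.15j), (-0.05-0.19j), 0.40+0.17j], [-0.06-0.04j, -0.05+0.03j, 0.01-0.13j], [-0.15-0.04j, (-0.08+0.1j), (-0.06-0.28j)]] + [[-0.00+0.00j, (0.01-0j), (-0+0j)],[-0j, -0.01+0.00j, 0.00-0.00j],[0.00-0.00j, -0.00+0.00j, -0j]]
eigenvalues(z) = [(0.07+0.4j), (0.07-0.4j), (-0.01+0j)]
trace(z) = 0.13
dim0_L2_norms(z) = [0.48, 0.22, 0.8]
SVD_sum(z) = [[0.41,-0.04,0.76],[-0.01,0.0,-0.02],[-0.12,0.01,-0.21]] + [[-0.05, -0.05, 0.03],  [-0.11, -0.11, 0.05],  [-0.18, -0.18, 0.09]] + [[-0.0,  0.00,  0.00], [0.0,  -0.00,  -0.0], [-0.00,  0.00,  0.0]]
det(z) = -0.00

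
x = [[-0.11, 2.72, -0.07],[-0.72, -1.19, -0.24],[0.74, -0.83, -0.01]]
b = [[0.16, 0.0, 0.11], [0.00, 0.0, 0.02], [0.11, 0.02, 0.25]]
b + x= [[0.05, 2.72, 0.04], [-0.72, -1.19, -0.22], [0.85, -0.81, 0.24]]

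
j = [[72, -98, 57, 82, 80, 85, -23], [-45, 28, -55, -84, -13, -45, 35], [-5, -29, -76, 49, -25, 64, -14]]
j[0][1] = -98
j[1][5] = -45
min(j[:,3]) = -84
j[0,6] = -23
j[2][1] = -29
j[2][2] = -76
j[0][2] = 57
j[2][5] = 64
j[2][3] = 49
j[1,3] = -84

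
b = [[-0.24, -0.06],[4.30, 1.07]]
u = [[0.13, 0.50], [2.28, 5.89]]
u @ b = [[2.12, 0.53], [24.78, 6.17]]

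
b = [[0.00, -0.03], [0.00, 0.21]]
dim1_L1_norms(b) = [0.03, 0.21]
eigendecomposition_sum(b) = [[0.0, 0.0], [0.00, 0.0]] + [[0.00, -0.03], [0.0, 0.21]]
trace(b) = 0.21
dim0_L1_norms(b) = [0.0, 0.24]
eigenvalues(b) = [0.0, 0.21]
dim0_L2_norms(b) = [0.0, 0.21]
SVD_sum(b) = [[0.0, -0.03],  [0.00, 0.21]] + [[0.00, 0.00], [0.00, 0.0]]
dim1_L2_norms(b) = [0.03, 0.21]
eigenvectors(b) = [[1.0, -0.14], [0.00, 0.99]]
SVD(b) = [[-0.14,-0.99], [0.99,-0.14]] @ diag([0.21213203435596426, 0.0]) @ [[0.00,1.0],  [-1.0,-0.00]]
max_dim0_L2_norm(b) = 0.21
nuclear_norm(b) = 0.21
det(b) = 0.00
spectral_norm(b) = 0.21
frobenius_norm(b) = 0.21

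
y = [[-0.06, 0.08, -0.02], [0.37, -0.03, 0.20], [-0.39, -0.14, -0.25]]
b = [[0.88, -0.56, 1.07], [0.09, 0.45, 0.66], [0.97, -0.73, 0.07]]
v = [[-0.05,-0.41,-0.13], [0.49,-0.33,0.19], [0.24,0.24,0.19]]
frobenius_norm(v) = 0.85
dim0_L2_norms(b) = [1.31, 1.02, 1.26]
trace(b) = 1.40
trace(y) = -0.34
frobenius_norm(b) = 2.09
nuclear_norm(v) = 1.20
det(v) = -0.00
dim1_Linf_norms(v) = [0.41, 0.49, 0.24]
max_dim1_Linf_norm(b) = 1.07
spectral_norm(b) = 1.81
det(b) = -0.44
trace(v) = -0.19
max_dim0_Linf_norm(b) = 1.07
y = b @ v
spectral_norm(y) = 0.63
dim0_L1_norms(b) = [1.94, 1.74, 1.8]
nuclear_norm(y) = 0.78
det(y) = 0.00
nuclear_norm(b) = 3.06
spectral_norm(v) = 0.65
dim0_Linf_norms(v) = [0.49, 0.41, 0.19]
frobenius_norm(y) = 0.65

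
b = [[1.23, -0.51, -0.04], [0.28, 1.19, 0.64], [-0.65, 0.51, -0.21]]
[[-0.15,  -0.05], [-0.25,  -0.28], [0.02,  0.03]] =b @[[-0.2,-0.1], [-0.19,-0.13], [0.05,-0.15]]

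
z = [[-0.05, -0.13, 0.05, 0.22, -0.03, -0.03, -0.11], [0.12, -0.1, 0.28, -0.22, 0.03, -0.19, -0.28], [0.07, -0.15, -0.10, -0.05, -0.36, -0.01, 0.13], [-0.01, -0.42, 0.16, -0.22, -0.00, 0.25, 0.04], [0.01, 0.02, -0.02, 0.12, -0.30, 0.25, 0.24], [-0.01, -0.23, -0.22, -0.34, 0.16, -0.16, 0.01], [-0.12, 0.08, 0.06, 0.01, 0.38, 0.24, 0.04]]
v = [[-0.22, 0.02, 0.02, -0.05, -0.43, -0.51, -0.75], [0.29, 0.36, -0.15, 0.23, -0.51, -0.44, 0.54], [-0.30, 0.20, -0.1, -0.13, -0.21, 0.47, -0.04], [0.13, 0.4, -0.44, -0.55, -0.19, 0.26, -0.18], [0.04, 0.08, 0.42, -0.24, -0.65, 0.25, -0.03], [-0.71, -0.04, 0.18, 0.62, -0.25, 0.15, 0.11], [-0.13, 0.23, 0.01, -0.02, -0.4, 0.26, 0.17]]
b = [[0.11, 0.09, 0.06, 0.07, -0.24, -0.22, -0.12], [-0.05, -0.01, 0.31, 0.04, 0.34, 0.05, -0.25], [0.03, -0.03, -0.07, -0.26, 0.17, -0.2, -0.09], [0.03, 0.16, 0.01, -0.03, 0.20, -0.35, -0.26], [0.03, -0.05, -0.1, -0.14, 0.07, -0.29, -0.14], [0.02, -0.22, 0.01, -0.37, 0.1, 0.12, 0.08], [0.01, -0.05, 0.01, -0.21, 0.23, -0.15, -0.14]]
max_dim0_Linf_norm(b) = 0.37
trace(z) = -0.89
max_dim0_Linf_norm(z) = 0.42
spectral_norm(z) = 0.73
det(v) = 0.00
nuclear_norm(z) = 2.69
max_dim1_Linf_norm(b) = 0.37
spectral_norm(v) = 1.20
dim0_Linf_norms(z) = [0.12, 0.42, 0.28, 0.34, 0.38, 0.25, 0.28]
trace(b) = 0.05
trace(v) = -0.84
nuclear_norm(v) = 5.11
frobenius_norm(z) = 1.25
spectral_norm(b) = 0.80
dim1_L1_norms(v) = [2.0, 2.52, 1.45, 2.15, 1.71, 2.06, 1.22]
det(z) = -0.00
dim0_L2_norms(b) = [0.13, 0.3, 0.34, 0.52, 0.56, 0.58, 0.45]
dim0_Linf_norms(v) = [0.71, 0.4, 0.44, 0.62, 0.65, 0.51, 0.75]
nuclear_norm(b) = 2.25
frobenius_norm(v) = 2.32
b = v @ z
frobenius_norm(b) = 1.16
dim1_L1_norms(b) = [0.91, 1.05, 0.85, 1.04, 0.82, 0.92, 0.8]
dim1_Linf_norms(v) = [0.75, 0.54, 0.47, 0.55, 0.65, 0.71, 0.4]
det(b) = -0.00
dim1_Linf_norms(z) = [0.22, 0.28, 0.36, 0.42, 0.3, 0.34, 0.38]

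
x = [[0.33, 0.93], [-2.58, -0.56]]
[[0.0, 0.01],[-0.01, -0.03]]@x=[[-0.03, -0.01],  [0.07, 0.01]]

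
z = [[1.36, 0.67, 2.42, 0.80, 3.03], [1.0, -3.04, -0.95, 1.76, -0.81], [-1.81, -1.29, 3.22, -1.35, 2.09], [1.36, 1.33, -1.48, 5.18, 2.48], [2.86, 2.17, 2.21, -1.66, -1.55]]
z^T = [[1.36, 1.0, -1.81, 1.36, 2.86], [0.67, -3.04, -1.29, 1.33, 2.17], [2.42, -0.95, 3.22, -1.48, 2.21], [0.8, 1.76, -1.35, 5.18, -1.66], [3.03, -0.81, 2.09, 2.48, -1.55]]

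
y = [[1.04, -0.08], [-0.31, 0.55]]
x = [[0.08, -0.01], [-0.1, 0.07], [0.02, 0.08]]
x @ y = [[0.09, -0.01], [-0.13, 0.05], [-0.0, 0.04]]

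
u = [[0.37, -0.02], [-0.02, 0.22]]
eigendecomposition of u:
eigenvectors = [[0.99, 0.13], [-0.13, 0.99]]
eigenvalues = [0.37, 0.22]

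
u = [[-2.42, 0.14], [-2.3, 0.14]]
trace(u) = -2.28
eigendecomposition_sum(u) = [[-2.42, 0.14], [-2.29, 0.13]] + [[-0.00, 0.0], [-0.01, 0.01]]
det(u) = -0.02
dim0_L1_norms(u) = [4.72, 0.28]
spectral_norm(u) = 3.34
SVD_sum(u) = [[-2.42, 0.14], [-2.3, 0.14]] + [[-0.0,-0.0],[0.00,0.00]]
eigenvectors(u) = [[-0.73, -0.06], [-0.69, -1.00]]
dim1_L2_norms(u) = [2.42, 2.3]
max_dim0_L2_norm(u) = 3.34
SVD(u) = [[-0.72, -0.69], [-0.69, 0.72]] @ diag([3.3444842304160085, 0.005023196057321609]) @ [[1.0, -0.06], [0.06, 1.00]]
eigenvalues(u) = [-2.29, 0.01]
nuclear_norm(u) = 3.35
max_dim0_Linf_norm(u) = 2.42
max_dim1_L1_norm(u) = 2.56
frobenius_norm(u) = 3.34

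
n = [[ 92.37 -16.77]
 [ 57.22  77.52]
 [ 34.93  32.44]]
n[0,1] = -16.77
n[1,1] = 77.52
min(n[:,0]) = 34.93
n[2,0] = 34.93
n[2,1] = 32.44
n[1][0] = 57.22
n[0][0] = 92.37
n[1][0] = 57.22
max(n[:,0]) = 92.37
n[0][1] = -16.77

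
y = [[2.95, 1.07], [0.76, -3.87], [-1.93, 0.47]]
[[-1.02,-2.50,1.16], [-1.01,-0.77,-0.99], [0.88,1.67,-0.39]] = y @ [[-0.41, -0.86, 0.28], [0.18, 0.03, 0.31]]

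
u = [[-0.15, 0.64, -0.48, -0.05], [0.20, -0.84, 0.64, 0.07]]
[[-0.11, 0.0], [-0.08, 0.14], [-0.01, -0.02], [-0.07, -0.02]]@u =[[0.02, -0.07, 0.05, 0.01], [0.04, -0.17, 0.13, 0.01], [-0.0, 0.01, -0.01, -0.0], [0.01, -0.03, 0.02, 0.00]]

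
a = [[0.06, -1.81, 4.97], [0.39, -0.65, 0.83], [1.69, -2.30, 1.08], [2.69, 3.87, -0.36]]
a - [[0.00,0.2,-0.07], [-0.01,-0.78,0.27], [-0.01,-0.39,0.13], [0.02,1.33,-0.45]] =[[0.06, -2.01, 5.04], [0.40, 0.13, 0.56], [1.70, -1.91, 0.95], [2.67, 2.54, 0.09]]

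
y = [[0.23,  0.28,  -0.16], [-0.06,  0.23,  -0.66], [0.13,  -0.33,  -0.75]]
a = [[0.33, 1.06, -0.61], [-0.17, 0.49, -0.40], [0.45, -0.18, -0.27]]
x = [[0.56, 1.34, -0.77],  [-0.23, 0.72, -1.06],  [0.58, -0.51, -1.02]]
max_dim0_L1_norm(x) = 2.85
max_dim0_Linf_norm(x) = 1.34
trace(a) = 0.55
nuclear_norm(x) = 3.90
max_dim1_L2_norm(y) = 0.83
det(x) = -1.62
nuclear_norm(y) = 1.76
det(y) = -0.12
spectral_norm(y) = 1.02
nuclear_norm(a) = 2.21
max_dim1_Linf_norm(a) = 1.06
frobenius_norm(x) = 2.46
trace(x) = 0.26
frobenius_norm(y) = 1.16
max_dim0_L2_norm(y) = 1.01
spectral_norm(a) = 1.39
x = a + y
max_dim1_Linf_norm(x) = 1.34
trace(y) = -0.29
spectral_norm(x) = 2.03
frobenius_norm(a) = 1.53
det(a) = -0.19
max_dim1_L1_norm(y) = 1.21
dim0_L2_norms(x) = [0.84, 1.6, 1.66]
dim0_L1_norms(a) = [0.95, 1.73, 1.28]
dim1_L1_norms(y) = [0.67, 0.95, 1.21]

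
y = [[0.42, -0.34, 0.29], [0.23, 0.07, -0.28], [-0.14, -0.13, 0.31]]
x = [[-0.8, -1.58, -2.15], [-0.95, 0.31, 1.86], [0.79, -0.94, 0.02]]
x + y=[[-0.38, -1.92, -1.86], [-0.72, 0.38, 1.58], [0.65, -1.07, 0.33]]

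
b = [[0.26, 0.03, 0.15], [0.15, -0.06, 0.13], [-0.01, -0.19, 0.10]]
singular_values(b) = [0.36, 0.22, 0.0]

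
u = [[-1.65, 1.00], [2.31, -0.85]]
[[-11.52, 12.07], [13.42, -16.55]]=u @[[4.0,-6.93], [-4.92,0.64]]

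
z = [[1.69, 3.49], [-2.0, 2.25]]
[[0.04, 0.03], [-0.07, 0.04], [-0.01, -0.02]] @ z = [[0.01, 0.21], [-0.2, -0.15], [0.02, -0.08]]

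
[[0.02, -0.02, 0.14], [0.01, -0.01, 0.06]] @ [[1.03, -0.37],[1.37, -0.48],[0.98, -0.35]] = [[0.13, -0.05], [0.06, -0.02]]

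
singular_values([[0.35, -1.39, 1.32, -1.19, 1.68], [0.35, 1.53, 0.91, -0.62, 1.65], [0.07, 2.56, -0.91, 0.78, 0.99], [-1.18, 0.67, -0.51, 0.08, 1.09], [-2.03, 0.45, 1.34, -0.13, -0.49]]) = [3.76, 3.19, 2.62, 1.34, 0.2]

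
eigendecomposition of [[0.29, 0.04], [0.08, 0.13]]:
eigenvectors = [[0.91, -0.22], [0.41, 0.98]]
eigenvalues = [0.31, 0.11]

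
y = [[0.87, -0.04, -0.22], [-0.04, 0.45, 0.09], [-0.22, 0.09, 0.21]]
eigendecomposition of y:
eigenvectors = [[0.95, -0.26, -0.19], [-0.13, 0.23, -0.96], [-0.30, -0.94, -0.18]]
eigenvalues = [0.95, 0.13, 0.46]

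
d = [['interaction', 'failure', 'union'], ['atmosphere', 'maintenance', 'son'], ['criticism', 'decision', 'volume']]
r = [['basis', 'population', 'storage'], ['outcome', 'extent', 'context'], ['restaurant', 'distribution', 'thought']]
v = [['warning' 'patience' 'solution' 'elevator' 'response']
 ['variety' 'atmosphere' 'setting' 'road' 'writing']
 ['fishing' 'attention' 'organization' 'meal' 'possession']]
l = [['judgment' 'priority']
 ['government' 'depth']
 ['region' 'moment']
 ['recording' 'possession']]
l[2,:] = ['region', 'moment']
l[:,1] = ['priority', 'depth', 'moment', 'possession']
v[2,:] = ['fishing', 'attention', 'organization', 'meal', 'possession']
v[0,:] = ['warning', 'patience', 'solution', 'elevator', 'response']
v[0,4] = 'response'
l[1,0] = 'government'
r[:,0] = ['basis', 'outcome', 'restaurant']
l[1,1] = 'depth'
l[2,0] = 'region'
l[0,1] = 'priority'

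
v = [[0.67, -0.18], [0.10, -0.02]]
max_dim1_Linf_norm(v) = 0.67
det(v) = 0.00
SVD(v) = [[-0.99,  -0.15], [-0.15,  0.99]] @ diag([0.7011825453206552, 0.006560345848164816]) @ [[-0.97,0.26], [0.26,0.97]]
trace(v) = 0.65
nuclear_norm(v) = 0.71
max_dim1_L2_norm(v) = 0.69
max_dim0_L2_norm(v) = 0.68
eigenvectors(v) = [[0.99, 0.26], [0.15, 0.97]]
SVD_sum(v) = [[0.67, -0.18], [0.10, -0.03]] + [[-0.0, -0.0], [0.0, 0.01]]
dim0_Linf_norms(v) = [0.67, 0.18]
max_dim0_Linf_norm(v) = 0.67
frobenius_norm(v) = 0.70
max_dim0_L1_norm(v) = 0.77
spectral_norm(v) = 0.70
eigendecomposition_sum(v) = [[0.67, -0.18], [0.10, -0.03]] + [[-0.0,0.00], [-0.0,0.01]]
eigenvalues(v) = [0.64, 0.01]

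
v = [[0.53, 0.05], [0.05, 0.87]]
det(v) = 0.459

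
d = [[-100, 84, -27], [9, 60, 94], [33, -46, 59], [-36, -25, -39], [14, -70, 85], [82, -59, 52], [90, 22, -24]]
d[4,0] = 14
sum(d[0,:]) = -43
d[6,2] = -24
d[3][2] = -39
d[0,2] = -27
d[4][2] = 85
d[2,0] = 33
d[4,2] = 85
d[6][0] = 90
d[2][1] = -46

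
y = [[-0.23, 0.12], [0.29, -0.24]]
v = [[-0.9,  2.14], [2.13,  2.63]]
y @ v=[[0.46, -0.18], [-0.77, -0.01]]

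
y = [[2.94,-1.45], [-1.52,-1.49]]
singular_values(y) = [3.39, 1.94]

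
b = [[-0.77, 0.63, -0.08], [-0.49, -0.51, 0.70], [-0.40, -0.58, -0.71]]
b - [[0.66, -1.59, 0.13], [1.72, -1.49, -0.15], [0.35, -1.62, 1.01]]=[[-1.43, 2.22, -0.21],[-2.21, 0.98, 0.85],[-0.75, 1.04, -1.72]]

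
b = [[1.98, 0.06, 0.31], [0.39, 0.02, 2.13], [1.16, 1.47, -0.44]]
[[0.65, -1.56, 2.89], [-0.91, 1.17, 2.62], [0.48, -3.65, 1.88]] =b @ [[0.41, -0.85, 1.29],[-0.15, -1.60, 0.56],[-0.5, 0.72, 0.99]]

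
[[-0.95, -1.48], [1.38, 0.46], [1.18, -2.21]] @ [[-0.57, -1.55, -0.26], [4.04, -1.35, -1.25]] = [[-5.44, 3.47, 2.1],[1.07, -2.76, -0.93],[-9.60, 1.15, 2.46]]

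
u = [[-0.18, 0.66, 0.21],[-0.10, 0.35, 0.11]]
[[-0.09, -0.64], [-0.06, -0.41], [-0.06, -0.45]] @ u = [[0.08, -0.28, -0.09], [0.05, -0.18, -0.06], [0.06, -0.20, -0.06]]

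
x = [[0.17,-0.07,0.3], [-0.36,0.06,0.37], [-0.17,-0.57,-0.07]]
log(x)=[[-1.03, 0.55, 0.73], [-0.34, -0.59, 1.36], [-1.15, -1.49, -0.63]]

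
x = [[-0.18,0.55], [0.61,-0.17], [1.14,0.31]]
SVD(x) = [[-0.09, -0.89], [0.45, 0.37], [0.89, -0.27]] @ diag([1.3121160754036947, 0.6402744760391478]) @ [[0.99, 0.12],[0.12, -0.99]]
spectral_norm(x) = 1.31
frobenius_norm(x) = 1.46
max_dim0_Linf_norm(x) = 1.14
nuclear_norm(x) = 1.95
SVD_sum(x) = [[-0.11, -0.01],[0.58, 0.07],[1.16, 0.14]] + [[-0.07, 0.56], [0.03, -0.24], [-0.02, 0.17]]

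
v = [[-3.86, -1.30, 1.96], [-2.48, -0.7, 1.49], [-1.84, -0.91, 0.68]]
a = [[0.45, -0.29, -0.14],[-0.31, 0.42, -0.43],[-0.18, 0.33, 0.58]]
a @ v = [[-0.76, -0.25, 0.35], [0.95, 0.5, -0.27], [-1.19, -0.52, 0.53]]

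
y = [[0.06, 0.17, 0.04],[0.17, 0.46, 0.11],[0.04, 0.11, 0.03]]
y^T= [[0.06, 0.17, 0.04], [0.17, 0.46, 0.11], [0.04, 0.11, 0.03]]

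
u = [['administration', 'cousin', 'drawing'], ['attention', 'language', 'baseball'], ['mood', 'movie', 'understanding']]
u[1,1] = 'language'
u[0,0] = 'administration'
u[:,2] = ['drawing', 'baseball', 'understanding']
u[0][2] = 'drawing'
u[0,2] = 'drawing'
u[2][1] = 'movie'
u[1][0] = 'attention'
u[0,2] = 'drawing'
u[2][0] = 'mood'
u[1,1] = 'language'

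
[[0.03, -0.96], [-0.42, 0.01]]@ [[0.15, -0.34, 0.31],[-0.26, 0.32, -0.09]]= [[0.25, -0.32, 0.1], [-0.07, 0.15, -0.13]]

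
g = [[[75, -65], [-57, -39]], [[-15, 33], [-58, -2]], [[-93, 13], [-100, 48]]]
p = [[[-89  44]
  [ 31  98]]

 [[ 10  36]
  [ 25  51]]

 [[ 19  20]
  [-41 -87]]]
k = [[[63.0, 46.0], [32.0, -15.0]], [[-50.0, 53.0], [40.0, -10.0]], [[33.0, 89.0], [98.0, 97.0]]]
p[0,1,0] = 31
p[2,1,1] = -87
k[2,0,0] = 33.0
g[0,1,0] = -57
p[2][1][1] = -87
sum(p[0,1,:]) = 129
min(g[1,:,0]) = -58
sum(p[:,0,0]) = -60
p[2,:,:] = [[19, 20], [-41, -87]]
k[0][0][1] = 46.0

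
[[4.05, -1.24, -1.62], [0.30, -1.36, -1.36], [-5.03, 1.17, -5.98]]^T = [[4.05, 0.30, -5.03], [-1.24, -1.36, 1.17], [-1.62, -1.36, -5.98]]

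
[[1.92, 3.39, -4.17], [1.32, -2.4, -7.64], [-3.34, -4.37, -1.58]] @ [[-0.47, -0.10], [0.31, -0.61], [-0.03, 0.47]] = [[0.27, -4.22], [-1.14, -2.26], [0.26, 2.26]]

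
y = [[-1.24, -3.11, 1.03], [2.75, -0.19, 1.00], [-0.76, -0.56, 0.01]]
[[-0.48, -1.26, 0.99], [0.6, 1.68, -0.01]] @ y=[[-3.62, 1.18, -1.74], [3.88, -2.18, 2.30]]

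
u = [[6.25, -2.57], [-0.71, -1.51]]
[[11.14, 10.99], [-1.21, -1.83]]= u@[[1.77, 1.89], [-0.03, 0.32]]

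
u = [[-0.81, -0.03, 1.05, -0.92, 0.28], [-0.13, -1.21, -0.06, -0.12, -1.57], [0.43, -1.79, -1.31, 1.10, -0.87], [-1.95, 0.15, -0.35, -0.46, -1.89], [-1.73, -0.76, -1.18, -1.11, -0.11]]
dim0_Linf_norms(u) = [1.95, 1.79, 1.31, 1.11, 1.89]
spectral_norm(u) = 3.68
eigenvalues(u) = [(-2.76+0.36j), (-2.76-0.36j), (0.05+0.92j), (0.05-0.92j), (1.52+0j)]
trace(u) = -3.90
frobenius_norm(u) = 5.26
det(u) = 10.03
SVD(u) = [[-0.02, 0.44, 0.04, 0.7, -0.56],  [-0.42, -0.24, 0.42, 0.55, 0.54],  [-0.34, -0.76, -0.18, 0.06, -0.52],  [-0.65, 0.33, 0.45, -0.45, -0.25],  [-0.53, 0.26, -0.77, 0.06, 0.24]] @ diag([3.6832343087383737, 3.050722425515873, 1.7330111996958304, 1.2720762118940507, 0.4048110698205026]) @ [[0.57, 0.39, 0.35, 0.16, 0.61], [-0.57, 0.49, 0.34, -0.54, 0.17], [0.17, 0.27, 0.58, 0.21, -0.72], [0.13, -0.71, 0.56, -0.39, 0.1], [0.55, 0.19, -0.33, -0.7, -0.27]]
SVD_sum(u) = [[-0.04, -0.03, -0.03, -0.01, -0.05], [-0.88, -0.60, -0.55, -0.24, -0.94], [-0.73, -0.49, -0.45, -0.20, -0.77], [-1.38, -0.93, -0.85, -0.38, -1.47], [-1.12, -0.75, -0.69, -0.31, -1.19]] + [[-0.77,0.66,0.46,-0.73,0.23],  [0.42,-0.36,-0.25,0.4,-0.12],  [1.32,-1.12,-0.79,1.25,-0.39],  [-0.57,0.48,0.34,-0.54,0.17],  [-0.45,0.39,0.27,-0.43,0.13]] + [[0.01, 0.02, 0.04, 0.01, -0.05], [0.12, 0.2, 0.42, 0.15, -0.52], [-0.05, -0.08, -0.18, -0.07, 0.23], [0.13, 0.21, 0.45, 0.16, -0.56], [-0.22, -0.36, -0.77, -0.28, 0.96]] + [[0.12,-0.63,0.50,-0.35,0.09], [0.09,-0.50,0.39,-0.27,0.07], [0.01,-0.06,0.04,-0.03,0.01], [-0.08,0.41,-0.32,0.22,-0.06], [0.01,-0.05,0.04,-0.03,0.01]] + [[-0.12, -0.04, 0.07, 0.16, 0.06], [0.12, 0.04, -0.07, -0.15, -0.06], [-0.12, -0.04, 0.07, 0.15, 0.06], [-0.06, -0.02, 0.03, 0.07, 0.03], [0.05, 0.02, -0.03, -0.07, -0.03]]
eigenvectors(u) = [[0.27+0.17j, 0.27-0.17j, 0.48+0.03j, 0.48-0.03j, -0.25+0.00j], [(-0.38+0.24j), -0.38-0.24j, 0.15-0.33j, (0.15+0.33j), 0.28+0.00j], [(-0.62+0j), (-0.62-0j), (-0.07+0.39j), -0.07-0.39j, (0.23+0j)], [-0.15+0.34j, -0.15-0.34j, (-0.6+0j), -0.60-0.00j, 0.73+0.00j], [(-0.31+0.28j), -0.31-0.28j, (-0.31+0.16j), -0.31-0.16j, (-0.53+0j)]]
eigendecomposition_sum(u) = [[-0.62+0.57j, 0.30+0.34j, 0.31+0.08j, (-0.44+0.33j), (-0.02+0.4j)], [-0.36-1.11j, (-0.6+0.19j), -0.28+0.35j, -0.16-0.75j, (-0.49-0.26j)], [0.40-1.57j, -0.84-0.23j, (-0.59+0.2j), 0.37-1.00j, -0.38-0.67j], [-0.77-0.59j, -0.32+0.41j, (-0.03+0.37j), (-0.46-0.44j), -0.46+0.05j], [-0.52-0.96j, -0.52+0.27j, (-0.2+0.37j), (-0.27-0.66j), -0.49-0.16j]] + [[-0.62-0.57j, 0.30-0.34j, (0.31-0.08j), -0.44-0.33j, (-0.02-0.4j)], [(-0.36+1.11j), -0.60-0.19j, -0.28-0.35j, -0.16+0.75j, -0.49+0.26j], [(0.4+1.57j), (-0.84+0.23j), (-0.59-0.2j), 0.37+1.00j, (-0.38+0.67j)], [(-0.77+0.59j), (-0.32-0.41j), -0.03-0.37j, -0.46+0.44j, -0.46-0.05j], [(-0.52+0.96j), -0.52-0.27j, -0.20-0.37j, (-0.27+0.66j), (-0.49+0.16j)]] + [[(0.26+0.25j), -0.31+0.11j, 0.29+0.13j, 0.10-0.09j, -0.02-0.13j], [(0.25-0.11j), (-0.01+0.25j), 0.17-0.17j, -0.04-0.10j, (-0.1-0.02j)], [(-0.23+0.19j), -0.06-0.27j, -0.13+0.22j, 0.07+0.09j, (0.11-0j)], [-0.34-0.29j, 0.38-0.16j, -0.37-0.14j, (-0.12+0.12j), 0.03+0.16j], [-0.25-0.06j, (0.15-0.18j), (-0.23+0.03j), (-0.03+0.1j), (0.06+0.07j)]] + [[0.26-0.25j, -0.31-0.11j, (0.29-0.13j), 0.10+0.09j, -0.02+0.13j], [0.25+0.11j, (-0.01-0.25j), 0.17+0.17j, -0.04+0.10j, -0.10+0.02j], [-0.23-0.19j, -0.06+0.27j, -0.13-0.22j, 0.07-0.09j, 0.11+0.00j], [(-0.34+0.29j), 0.38+0.16j, (-0.37+0.14j), (-0.12-0.12j), 0.03-0.16j], [(-0.25+0.06j), 0.15+0.18j, -0.23-0.03j, -0.03-0.10j, (0.06-0.07j)]] + [[-0.09-0.00j, (-0.01-0j), (-0.15-0j), -0.24-0.00j, 0.36+0.00j], [0.10+0.00j, (0.01+0j), 0.17+0.00j, (0.27+0j), -0.40-0.00j], [0.08+0.00j, 0.01+0.00j, 0.14+0.00j, 0.22+0.00j, (-0.33-0j)], [(0.26+0j), 0.04+0.00j, (0.44+0j), (0.71+0j), (-1.04-0j)], [(-0.19-0j), -0.03-0.00j, -0.32-0.00j, -0.51-0.00j, (0.75+0j)]]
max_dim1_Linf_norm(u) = 1.95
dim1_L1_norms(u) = [3.09, 3.09, 5.5, 4.8, 4.89]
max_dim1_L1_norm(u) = 5.5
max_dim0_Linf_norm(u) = 1.95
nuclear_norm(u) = 10.14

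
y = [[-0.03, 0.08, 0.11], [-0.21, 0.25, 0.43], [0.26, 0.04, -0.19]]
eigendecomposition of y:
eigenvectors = [[0.12,  0.54,  0.31],[0.66,  -0.59,  0.92],[-0.74,  0.6,  0.24]]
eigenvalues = [-0.27, 0.0, 0.29]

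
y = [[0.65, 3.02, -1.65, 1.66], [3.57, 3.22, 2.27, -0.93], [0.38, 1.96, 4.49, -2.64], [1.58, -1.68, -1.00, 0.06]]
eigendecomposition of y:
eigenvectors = [[0.0, -0.61, 0.61, 0.04], [-0.57, -0.24, -0.41, -0.17], [-0.78, 0.70, -0.16, 0.54], [0.26, -0.28, -0.66, 0.83]]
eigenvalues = [6.78, 4.53, -2.71, -0.17]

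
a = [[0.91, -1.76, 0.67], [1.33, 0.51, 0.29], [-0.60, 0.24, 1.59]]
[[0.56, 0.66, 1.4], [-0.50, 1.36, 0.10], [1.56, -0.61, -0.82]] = a @ [[-0.47, 0.98, 0.40], [-0.24, 0.12, -0.69], [0.84, -0.03, -0.26]]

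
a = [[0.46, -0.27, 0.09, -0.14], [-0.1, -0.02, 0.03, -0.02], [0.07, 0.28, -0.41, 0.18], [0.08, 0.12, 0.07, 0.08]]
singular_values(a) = [0.64, 0.45, 0.17, 0.0]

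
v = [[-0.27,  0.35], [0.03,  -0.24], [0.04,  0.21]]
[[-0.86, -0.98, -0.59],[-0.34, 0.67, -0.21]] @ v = [[0.18, -0.19], [0.1, -0.32]]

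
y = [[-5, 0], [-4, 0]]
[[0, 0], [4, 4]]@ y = [[0, 0], [-36, 0]]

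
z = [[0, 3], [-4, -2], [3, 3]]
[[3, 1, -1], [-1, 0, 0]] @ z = [[-7, 4], [0, -3]]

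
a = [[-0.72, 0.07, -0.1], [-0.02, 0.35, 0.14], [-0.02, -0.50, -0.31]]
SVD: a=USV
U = [[-0.99, 0.09, -0.05],[-0.09, -0.53, 0.84],[0.05, 0.84, 0.54]]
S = [0.73, 0.7, 0.05]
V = [[0.98,  -0.17,  0.1], [-0.10,  -0.86,  -0.5], [0.17,  0.48,  -0.86]]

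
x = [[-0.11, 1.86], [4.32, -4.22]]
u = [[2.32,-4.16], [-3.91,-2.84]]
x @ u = [[-7.53, -4.82], [26.52, -5.99]]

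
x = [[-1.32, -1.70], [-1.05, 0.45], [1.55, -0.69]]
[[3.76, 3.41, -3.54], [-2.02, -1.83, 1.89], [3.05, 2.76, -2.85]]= x @ [[0.73, 0.66, -0.68], [-2.78, -2.52, 2.61]]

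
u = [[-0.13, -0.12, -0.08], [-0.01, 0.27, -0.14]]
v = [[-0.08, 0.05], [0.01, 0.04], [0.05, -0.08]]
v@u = [[0.01, 0.02, -0.00],[-0.0, 0.01, -0.01],[-0.01, -0.03, 0.01]]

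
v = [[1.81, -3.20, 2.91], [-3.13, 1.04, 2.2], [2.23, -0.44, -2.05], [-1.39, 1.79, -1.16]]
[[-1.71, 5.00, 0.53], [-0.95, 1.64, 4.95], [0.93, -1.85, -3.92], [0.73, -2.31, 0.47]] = v @ [[-0.30,-0.07,-0.89],[-0.29,-0.71,0.16],[-0.72,0.98,0.91]]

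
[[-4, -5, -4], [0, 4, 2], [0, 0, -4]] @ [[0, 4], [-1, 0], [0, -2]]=[[5, -8], [-4, -4], [0, 8]]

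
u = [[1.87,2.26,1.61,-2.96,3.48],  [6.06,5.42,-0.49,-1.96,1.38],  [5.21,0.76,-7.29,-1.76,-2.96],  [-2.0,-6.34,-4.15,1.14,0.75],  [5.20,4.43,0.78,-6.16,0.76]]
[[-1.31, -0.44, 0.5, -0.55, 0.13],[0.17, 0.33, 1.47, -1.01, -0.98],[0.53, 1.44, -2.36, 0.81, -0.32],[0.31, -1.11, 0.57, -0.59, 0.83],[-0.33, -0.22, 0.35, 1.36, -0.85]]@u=[[-0.74, -0.9, -3.15, 2.43, -6.96], [6.90, 5.35, -7.18, 1.15, -4.81], [-5.86, 0.66, 13.74, 2.66, 11.18], [2.32, 2.54, -0.02, -5.53, -1.95], [-7.27, -14.06, -9.28, 7.58, -2.11]]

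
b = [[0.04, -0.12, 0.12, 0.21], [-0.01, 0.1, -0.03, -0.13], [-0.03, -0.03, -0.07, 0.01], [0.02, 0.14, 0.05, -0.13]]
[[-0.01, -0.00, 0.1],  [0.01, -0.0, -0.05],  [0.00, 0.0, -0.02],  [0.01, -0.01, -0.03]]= b @ [[-0.14, 0.14, 0.03], [0.11, -0.1, -0.01], [-0.02, -0.07, 0.27], [0.04, -0.06, 0.30]]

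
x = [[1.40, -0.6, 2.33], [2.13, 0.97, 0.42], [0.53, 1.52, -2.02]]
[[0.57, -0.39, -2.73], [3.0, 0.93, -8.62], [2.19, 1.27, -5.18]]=x @ [[1.11, 0.63, -2.91],[0.75, -0.17, -2.47],[-0.23, -0.59, -0.06]]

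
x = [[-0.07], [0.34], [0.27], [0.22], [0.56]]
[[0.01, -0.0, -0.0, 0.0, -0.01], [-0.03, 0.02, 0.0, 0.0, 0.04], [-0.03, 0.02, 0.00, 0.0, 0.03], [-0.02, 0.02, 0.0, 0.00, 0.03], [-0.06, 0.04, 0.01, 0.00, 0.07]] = x @ [[-0.1, 0.07, 0.01, -0.0, 0.12]]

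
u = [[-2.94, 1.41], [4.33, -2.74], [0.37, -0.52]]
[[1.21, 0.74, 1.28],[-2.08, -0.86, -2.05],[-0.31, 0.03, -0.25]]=u @[[-0.19, -0.42, -0.31], [0.46, -0.35, 0.26]]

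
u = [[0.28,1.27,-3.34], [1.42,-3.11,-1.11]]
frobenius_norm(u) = 5.08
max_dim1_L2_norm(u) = 3.59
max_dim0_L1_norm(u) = 4.45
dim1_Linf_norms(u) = [3.34, 3.11]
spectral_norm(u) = 3.61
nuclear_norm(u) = 7.18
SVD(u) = [[0.62, 0.78], [0.78, -0.62]] @ diag([3.6115595064707535, 3.5670909620054156]) @ [[0.36, -0.46, -0.81], [-0.19, 0.82, -0.54]]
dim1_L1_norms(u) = [4.89, 5.64]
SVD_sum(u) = [[0.80, -1.02, -1.82], [1.01, -1.3, -2.31]] + [[-0.52,2.29,-1.52], [0.41,-1.81,1.2]]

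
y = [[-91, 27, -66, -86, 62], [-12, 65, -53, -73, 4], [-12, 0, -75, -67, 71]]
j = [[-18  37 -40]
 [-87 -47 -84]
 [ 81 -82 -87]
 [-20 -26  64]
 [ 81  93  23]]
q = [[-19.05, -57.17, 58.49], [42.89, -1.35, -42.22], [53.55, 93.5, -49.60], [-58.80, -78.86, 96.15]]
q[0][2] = 58.49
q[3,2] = 96.15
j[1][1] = -47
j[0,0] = -18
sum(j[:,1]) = -25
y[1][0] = -12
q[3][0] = -58.8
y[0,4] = 62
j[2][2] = -87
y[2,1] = 0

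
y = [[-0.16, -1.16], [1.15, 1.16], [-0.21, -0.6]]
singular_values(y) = [2.02, 0.62]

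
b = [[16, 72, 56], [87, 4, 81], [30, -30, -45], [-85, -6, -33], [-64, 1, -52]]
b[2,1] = -30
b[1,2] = 81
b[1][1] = 4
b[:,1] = [72, 4, -30, -6, 1]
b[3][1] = -6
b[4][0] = -64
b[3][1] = -6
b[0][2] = 56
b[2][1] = -30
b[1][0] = 87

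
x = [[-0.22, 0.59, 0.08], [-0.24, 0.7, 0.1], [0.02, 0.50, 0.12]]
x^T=[[-0.22, -0.24, 0.02], [0.59, 0.70, 0.50], [0.08, 0.10, 0.12]]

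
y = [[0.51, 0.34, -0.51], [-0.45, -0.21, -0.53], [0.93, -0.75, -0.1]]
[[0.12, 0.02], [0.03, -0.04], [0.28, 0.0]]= y@[[0.17,  0.04], [-0.14,  0.04], [-0.15,  0.03]]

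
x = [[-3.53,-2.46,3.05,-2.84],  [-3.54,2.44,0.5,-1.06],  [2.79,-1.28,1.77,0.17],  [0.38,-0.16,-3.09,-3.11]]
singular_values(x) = [6.59, 5.01, 4.17, 1.36]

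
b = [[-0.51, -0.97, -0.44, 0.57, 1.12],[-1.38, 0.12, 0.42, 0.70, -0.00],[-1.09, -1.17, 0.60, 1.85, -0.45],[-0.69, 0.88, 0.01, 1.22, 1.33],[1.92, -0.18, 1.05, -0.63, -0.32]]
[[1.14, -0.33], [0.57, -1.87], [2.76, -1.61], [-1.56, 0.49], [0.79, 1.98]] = b @ [[-0.32, 1.55],[-1.67, 0.46],[0.95, -0.42],[-0.10, 0.56],[-0.15, 0.36]]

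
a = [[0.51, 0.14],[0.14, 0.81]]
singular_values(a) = [0.87, 0.45]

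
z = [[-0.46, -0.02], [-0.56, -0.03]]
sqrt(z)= [[0.66j, 0.00+0.03j], [0.73j, 0.00+0.11j]]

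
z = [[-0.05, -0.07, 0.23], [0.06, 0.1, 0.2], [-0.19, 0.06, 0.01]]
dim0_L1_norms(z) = [0.3, 0.23, 0.44]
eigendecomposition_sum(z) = [[-0.02+0.11j, (-0.04-0.01j), (0.11+0.03j)], [(0.05+0.05j), -0.02+0.02j, 0.05-0.06j], [(-0.09-0.01j), 0.01-0.03j, (-0.01+0.09j)]] + [[-0.02-0.11j, (-0.04+0.01j), 0.11-0.03j], [(0.05-0.05j), (-0.02-0.02j), (0.05+0.06j)], [-0.09+0.01j, (0.01+0.03j), (-0.01-0.09j)]] + [[-0.00+0.00j, -0j, 0.00+0.00j], [(-0.05+0j), 0.14-0.00j, 0.10+0.00j], [(-0.02+0j), 0.05-0.00j, 0.03+0.00j]]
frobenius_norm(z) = 0.39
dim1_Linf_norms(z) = [0.23, 0.2, 0.19]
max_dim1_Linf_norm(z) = 0.23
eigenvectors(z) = [[-0.71+0.00j, (-0.71-0j), (0.03+0j)], [(-0.22+0.4j), -0.22-0.40j, 0.95+0.00j], [(-0.05-0.54j), (-0.05+0.54j), (0.32+0j)]]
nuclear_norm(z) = 0.65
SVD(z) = [[-0.74,0.18,-0.65], [-0.67,-0.29,0.69], [-0.06,0.94,0.33]] @ diag([0.3054759696450666, 0.2056494552197551, 0.13450923216353652]) @ [[0.03, -0.06, -1.00], [-1.0, 0.07, -0.03], [0.08, 1.00, -0.06]]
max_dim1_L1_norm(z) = 0.36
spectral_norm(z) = 0.31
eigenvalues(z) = [(-0.05+0.22j), (-0.05-0.22j), (0.17+0j)]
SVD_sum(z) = [[-0.01, 0.01, 0.23], [-0.01, 0.01, 0.20], [-0.00, 0.00, 0.02]] + [[-0.04, 0.0, -0.0],[0.06, -0.0, 0.00],[-0.19, 0.01, -0.01]] + [[-0.01, -0.09, 0.01],[0.01, 0.09, -0.01],[0.00, 0.04, -0.00]]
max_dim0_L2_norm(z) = 0.3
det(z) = 0.01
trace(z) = 0.06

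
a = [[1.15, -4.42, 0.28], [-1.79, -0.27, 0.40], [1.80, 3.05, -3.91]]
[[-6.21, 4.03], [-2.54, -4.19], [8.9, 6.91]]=a @ [[1.06, 2.16],[1.65, -0.42],[-0.50, -1.1]]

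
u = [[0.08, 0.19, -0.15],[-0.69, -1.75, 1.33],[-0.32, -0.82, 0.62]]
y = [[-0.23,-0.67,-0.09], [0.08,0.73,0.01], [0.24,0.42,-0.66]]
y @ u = [[0.47, 1.20, -0.91], [-0.5, -1.27, 0.97], [-0.06, -0.15, 0.11]]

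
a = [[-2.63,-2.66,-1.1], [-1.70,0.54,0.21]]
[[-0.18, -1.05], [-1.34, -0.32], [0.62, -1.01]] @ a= [[2.26,-0.09,-0.02],  [4.07,3.39,1.41],  [0.09,-2.19,-0.89]]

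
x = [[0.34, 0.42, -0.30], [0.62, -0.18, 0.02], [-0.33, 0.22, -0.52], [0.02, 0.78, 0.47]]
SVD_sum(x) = [[0.01,0.28,0.10],[-0.00,-0.13,-0.05],[0.00,0.01,0.00],[0.02,0.84,0.32]] + [[0.03,-0.01,0.02], [0.46,-0.12,0.29], [-0.49,0.13,-0.31], [0.07,-0.02,0.05]] + [[0.31,  0.15,  -0.42], [0.16,  0.08,  -0.22], [0.16,  0.08,  -0.22], [-0.08,  -0.04,  0.11]]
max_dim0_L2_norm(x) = 0.93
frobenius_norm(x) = 1.43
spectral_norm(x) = 0.95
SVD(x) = [[0.31, 0.04, -0.79], [-0.15, 0.68, -0.42], [0.01, -0.72, -0.41], [0.94, 0.11, 0.20]] @ diag([0.9546870812229584, 0.8209839102583426, 0.6864094958863177]) @ [[0.03, 0.93, 0.36], [0.82, -0.22, 0.52], [-0.57, -0.28, 0.78]]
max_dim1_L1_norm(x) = 1.27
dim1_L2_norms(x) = [0.62, 0.65, 0.65, 0.91]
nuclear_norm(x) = 2.46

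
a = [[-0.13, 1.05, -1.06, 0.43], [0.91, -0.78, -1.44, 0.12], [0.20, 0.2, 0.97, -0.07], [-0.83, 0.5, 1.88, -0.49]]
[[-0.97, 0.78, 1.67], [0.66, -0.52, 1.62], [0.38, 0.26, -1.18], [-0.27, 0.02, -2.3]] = a @ [[0.84, 0.06, -0.01],[-0.44, 0.47, 0.26],[0.29, 0.25, -1.26],[-0.21, 1.29, 0.15]]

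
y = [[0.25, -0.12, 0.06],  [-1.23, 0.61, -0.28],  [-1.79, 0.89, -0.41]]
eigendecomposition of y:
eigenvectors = [[-0.10, 0.09, -0.39], [0.56, 0.58, -0.40], [0.82, 0.81, 0.83]]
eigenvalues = [0.43, 0.02, -0.0]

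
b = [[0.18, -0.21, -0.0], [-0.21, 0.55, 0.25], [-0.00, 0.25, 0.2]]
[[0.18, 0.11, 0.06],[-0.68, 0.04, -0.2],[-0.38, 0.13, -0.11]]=b@[[0.00, 0.84, -0.58], [-0.85, 0.2, -0.76], [-0.85, 0.41, 0.38]]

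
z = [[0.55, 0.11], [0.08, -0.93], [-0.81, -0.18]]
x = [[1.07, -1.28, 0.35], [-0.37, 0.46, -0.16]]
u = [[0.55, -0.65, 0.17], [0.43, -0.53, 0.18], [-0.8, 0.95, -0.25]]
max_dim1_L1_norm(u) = 2.0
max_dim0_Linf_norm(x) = 1.28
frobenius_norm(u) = 1.69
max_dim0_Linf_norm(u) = 0.95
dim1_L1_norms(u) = [1.37, 1.14, 2.0]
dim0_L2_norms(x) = [1.13, 1.36, 0.38]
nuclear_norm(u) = 1.73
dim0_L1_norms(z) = [1.44, 1.22]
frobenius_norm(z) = 1.37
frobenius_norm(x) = 1.81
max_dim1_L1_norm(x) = 2.7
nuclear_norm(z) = 1.93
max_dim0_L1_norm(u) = 2.13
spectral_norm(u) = 1.69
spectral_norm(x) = 1.81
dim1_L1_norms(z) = [0.66, 1.01, 0.99]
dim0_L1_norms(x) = [1.44, 1.74, 0.51]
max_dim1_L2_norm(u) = 1.27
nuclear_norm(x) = 1.85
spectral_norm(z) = 1.04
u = z @ x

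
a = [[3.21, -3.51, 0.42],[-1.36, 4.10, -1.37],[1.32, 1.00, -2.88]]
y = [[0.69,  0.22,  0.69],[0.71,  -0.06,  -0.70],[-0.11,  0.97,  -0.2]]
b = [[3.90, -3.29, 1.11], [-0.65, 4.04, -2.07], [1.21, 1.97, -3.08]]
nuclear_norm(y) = 3.00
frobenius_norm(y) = 1.73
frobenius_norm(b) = 7.95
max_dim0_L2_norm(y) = 1.0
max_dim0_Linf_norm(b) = 4.04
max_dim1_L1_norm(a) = 7.14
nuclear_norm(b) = 11.66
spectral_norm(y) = 1.00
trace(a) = 4.43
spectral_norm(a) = 6.46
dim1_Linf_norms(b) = [3.9, 4.04, 3.08]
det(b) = -24.65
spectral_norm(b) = 6.90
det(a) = -16.25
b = a + y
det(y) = 1.00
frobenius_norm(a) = 7.37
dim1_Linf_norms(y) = [0.69, 0.71, 0.97]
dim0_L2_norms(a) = [3.73, 5.49, 3.22]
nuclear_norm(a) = 10.66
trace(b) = 4.86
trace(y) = 0.43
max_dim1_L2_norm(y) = 1.0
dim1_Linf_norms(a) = [3.51, 4.1, 2.88]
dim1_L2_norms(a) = [4.77, 4.53, 3.32]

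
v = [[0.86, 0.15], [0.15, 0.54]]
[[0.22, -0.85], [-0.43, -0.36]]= v @ [[0.42, -0.91], [-0.91, -0.42]]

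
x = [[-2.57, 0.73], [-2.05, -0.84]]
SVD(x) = [[-0.79,-0.62], [-0.62,0.79]] @ diag([3.2878383510028684, 1.1117639037469853]) @ [[1.0, -0.02], [-0.02, -1.0]]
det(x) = 3.66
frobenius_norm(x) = 3.47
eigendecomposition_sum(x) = [[-1.28-0.42j, (0.36+0.72j)], [-1.02-2.02j, (-0.42+1.28j)]] + [[-1.28+0.42j, 0.36-0.72j], [(-1.02+2.02j), -0.42-1.28j]]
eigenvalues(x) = [(-1.7+0.87j), (-1.7-0.87j)]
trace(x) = -3.41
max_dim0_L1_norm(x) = 4.62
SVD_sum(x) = [[-2.58, 0.04], [-2.04, 0.03]] + [[0.01, 0.69], [-0.01, -0.87]]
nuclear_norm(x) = 4.40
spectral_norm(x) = 3.29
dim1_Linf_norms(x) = [2.57, 2.05]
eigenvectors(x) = [[(-0.36+0.36j), -0.36-0.36j],[(-0.86+0j), -0.86-0.00j]]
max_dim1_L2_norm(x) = 2.67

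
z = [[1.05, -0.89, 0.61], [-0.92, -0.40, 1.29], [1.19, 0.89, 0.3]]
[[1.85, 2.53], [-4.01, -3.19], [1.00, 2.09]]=z @[[2.06, 2.44],[-0.98, -0.60],[-1.94, -0.92]]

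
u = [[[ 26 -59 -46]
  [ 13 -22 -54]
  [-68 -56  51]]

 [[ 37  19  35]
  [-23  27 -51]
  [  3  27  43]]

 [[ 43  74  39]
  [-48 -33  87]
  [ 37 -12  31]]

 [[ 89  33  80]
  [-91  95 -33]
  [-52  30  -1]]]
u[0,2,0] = -68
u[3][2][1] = 30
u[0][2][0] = -68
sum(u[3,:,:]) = 150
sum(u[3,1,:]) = -29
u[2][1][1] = -33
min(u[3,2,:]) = -52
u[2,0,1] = 74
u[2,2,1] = -12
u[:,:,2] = [[-46, -54, 51], [35, -51, 43], [39, 87, 31], [80, -33, -1]]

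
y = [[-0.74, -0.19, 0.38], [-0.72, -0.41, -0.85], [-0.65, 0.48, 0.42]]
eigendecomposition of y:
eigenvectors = [[(0.61+0j), (-0.28-0.03j), (-0.28+0.03j)], [0.79+0.00j, 0.71+0.00j, (0.71-0j)], [(0.01+0j), (-0.21-0.61j), (-0.21+0.61j)]]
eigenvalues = [(-0.98+0j), (0.12+0.75j), (0.12-0.75j)]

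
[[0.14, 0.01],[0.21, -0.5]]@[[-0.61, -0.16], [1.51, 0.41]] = [[-0.07, -0.02], [-0.88, -0.24]]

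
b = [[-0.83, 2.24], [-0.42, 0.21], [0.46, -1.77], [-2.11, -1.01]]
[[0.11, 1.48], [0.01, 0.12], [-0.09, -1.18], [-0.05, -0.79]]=b @ [[0.0, 0.05],  [0.05, 0.68]]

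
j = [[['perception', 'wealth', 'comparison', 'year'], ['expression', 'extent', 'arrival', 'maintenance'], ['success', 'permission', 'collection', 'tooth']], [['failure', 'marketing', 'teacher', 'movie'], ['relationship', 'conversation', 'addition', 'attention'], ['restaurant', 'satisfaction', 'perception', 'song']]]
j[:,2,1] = ['permission', 'satisfaction']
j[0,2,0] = 'success'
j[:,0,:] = [['perception', 'wealth', 'comparison', 'year'], ['failure', 'marketing', 'teacher', 'movie']]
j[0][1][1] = 'extent'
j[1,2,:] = ['restaurant', 'satisfaction', 'perception', 'song']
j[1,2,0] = 'restaurant'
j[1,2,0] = 'restaurant'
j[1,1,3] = 'attention'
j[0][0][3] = 'year'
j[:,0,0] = ['perception', 'failure']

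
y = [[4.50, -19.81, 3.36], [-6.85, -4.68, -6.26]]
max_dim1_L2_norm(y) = 20.59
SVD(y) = [[-0.99, -0.13], [-0.13, 0.99]] @ diag([20.71647140142565, 10.139823108610585]) @ [[-0.17, 0.98, -0.12], [-0.73, -0.21, -0.65]]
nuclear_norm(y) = 30.86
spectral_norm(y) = 20.72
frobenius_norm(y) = 23.06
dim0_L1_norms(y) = [11.35, 24.49, 9.62]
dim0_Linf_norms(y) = [6.85, 19.81, 6.26]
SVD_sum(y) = [[3.57, -20.08, 2.52], [0.45, -2.55, 0.32]] + [[0.93, 0.27, 0.84], [-7.30, -2.13, -6.58]]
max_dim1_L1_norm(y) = 27.67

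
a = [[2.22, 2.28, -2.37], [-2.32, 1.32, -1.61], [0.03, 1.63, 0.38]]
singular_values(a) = [4.11, 3.06, 1.42]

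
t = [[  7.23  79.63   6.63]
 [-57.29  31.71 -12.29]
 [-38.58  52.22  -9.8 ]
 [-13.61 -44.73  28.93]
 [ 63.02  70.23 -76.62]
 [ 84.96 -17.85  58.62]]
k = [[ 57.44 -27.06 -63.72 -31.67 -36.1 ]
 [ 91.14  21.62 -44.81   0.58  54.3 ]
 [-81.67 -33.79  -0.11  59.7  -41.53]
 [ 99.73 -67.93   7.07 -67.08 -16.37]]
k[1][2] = -44.81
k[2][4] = -41.53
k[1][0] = 91.14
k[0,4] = -36.1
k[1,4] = 54.3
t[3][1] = -44.73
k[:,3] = [-31.67, 0.58, 59.7, -67.08]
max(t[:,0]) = 84.96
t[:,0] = [7.23, -57.29, -38.58, -13.61, 63.02, 84.96]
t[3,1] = -44.73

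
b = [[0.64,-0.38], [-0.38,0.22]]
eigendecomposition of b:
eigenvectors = [[0.86, 0.51],[-0.51, 0.86]]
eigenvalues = [0.86, -0.0]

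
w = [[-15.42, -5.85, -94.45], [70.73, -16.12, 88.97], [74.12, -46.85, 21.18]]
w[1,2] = 88.97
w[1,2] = 88.97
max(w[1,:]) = 88.97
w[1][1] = -16.12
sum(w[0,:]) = -115.72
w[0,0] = -15.42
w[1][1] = -16.12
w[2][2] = 21.18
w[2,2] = 21.18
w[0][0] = -15.42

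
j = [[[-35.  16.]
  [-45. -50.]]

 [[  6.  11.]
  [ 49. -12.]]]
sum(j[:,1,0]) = 4.0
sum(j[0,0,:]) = -19.0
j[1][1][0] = 49.0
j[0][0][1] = 16.0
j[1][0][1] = 11.0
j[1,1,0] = 49.0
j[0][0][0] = -35.0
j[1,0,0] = 6.0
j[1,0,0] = 6.0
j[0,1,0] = -45.0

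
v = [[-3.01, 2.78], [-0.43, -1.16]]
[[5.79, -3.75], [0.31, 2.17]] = v @ [[-1.62,  -0.36],[0.33,  -1.74]]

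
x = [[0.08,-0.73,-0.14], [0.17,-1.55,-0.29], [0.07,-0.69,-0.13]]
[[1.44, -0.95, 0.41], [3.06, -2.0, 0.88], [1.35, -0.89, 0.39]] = x @ [[1.18,0.21,-0.85], [-1.79,1.1,-0.85], [-0.28,1.14,1.02]]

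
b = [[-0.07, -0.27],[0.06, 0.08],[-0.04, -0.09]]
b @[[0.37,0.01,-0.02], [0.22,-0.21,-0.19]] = [[-0.09, 0.06, 0.05], [0.04, -0.02, -0.02], [-0.03, 0.02, 0.02]]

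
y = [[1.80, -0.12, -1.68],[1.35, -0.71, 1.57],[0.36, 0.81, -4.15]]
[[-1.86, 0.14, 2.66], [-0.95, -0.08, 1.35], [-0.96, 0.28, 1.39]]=y @ [[-0.88,-0.14,1.26], [0.02,-0.57,-0.02], [0.16,-0.19,-0.23]]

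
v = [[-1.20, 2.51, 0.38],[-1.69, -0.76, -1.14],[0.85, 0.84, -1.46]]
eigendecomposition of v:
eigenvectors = [[(-0.67+0j),(-0.67-0j),(-0.54+0j)], [-0.08-0.65j,-0.08+0.65j,(0.04+0j)], [(-0.3+0.19j),-0.30-0.19j,0.84+0.00j]]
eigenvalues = [(-0.73+2.29j), (-0.73-2.29j), (-1.97+0j)]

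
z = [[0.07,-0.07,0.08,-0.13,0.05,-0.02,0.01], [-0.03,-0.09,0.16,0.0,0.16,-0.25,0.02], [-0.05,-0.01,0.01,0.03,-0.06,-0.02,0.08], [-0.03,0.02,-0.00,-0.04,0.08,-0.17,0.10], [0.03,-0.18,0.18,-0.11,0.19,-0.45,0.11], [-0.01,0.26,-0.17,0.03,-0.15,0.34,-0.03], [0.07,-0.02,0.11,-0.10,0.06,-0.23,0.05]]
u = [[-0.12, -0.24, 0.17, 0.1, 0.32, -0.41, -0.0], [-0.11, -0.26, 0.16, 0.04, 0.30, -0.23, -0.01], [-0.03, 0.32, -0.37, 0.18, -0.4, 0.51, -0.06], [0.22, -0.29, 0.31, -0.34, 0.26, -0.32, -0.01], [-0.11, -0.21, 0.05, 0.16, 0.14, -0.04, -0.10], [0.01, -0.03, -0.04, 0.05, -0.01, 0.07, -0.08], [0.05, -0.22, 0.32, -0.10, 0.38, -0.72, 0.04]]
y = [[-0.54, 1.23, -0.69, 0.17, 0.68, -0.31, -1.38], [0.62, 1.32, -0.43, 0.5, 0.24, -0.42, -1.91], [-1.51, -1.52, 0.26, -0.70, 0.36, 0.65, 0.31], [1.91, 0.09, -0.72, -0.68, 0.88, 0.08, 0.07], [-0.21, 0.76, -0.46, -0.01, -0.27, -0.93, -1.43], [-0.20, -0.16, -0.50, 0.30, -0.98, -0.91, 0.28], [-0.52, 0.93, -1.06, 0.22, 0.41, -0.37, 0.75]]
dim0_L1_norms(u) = [0.65, 1.57, 1.42, 0.97, 1.81, 2.3, 0.3]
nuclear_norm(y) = 11.95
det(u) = -0.00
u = y @ z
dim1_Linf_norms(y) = [1.38, 1.91, 1.52, 1.91, 1.43, 0.98, 1.06]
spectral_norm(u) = 1.56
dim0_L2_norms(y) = [2.64, 2.65, 1.68, 1.17, 1.62, 1.59, 2.89]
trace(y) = -0.07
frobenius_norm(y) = 5.63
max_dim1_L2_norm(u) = 0.91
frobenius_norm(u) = 1.67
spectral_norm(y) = 4.02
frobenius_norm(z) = 0.93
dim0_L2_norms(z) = [0.12, 0.34, 0.32, 0.21, 0.32, 0.68, 0.18]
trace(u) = -0.84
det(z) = -0.00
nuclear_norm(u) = 2.56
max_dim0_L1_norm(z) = 1.48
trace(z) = 0.53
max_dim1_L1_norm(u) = 1.87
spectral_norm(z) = 0.88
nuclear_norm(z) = 1.52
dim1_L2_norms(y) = [2.18, 2.54, 2.41, 2.33, 1.95, 1.51, 1.78]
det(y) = -0.17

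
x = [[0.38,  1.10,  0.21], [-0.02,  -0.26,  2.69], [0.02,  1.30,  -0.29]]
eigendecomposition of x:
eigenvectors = [[0.3, -1.0, 0.64], [-0.78, 0.01, 0.63], [0.55, -0.0, 0.44]]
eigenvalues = [-2.14, 0.37, 1.6]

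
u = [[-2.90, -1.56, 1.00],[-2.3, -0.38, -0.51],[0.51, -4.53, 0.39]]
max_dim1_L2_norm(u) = 4.58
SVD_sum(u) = [[-0.73,-2.34,0.37],[-0.29,-0.91,0.14],[-1.24,-3.95,0.62]] + [[-2.21,0.71,0.10], [-1.95,0.63,0.09], [1.76,-0.57,-0.08]] + [[0.05,0.07,0.54], [-0.06,-0.1,-0.74], [-0.01,-0.02,-0.15]]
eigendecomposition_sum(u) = [[-3.76, -0.56, 0.92], [-3.53, -0.53, 0.87], [-3.75, -0.56, 0.92]] + [[0.51, -0.26, -0.27], [1.71, -0.87, -0.9], [3.14, -1.59, -1.65]] + [[0.35, -0.74, 0.35], [-0.48, 1.02, -0.48], [1.12, -2.38, 1.12]]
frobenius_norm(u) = 6.20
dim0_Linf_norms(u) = [2.9, 4.53, 1.0]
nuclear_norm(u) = 9.50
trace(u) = -2.89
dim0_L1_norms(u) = [5.71, 6.47, 1.9]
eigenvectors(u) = [[0.59, -0.14, 0.27], [0.55, -0.47, -0.38], [0.59, -0.87, 0.88]]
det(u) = 16.75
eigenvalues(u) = [-3.37, -2.0, 2.48]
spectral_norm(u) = 4.96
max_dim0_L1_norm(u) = 6.47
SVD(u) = [[-0.5, -0.64, -0.58], [-0.19, -0.57, 0.80], [-0.84, 0.51, 0.16]] @ diag([4.955509345653508, 3.6108119456561076, 0.9360364406623802]) @ [[0.30, 0.94, -0.15],[0.95, -0.31, -0.04],[-0.09, -0.13, -0.99]]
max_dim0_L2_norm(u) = 4.81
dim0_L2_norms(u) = [3.74, 4.81, 1.19]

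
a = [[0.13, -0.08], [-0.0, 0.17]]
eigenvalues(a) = [0.13, 0.17]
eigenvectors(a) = [[1.0, -0.89], [0.0, 0.45]]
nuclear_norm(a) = 0.31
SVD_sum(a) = [[0.05, -0.12], [-0.06, 0.14]] + [[0.08, 0.04], [0.06, 0.03]]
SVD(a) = [[-0.63, -0.78],[0.78, -0.63]] @ diag([0.19996310651259605, 0.11052038741260443]) @ [[-0.41, 0.91], [-0.91, -0.41]]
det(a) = 0.02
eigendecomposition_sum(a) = [[0.13, 0.26], [0.00, 0.00]] + [[0.0, -0.34], [0.00, 0.17]]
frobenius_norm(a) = 0.23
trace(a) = 0.30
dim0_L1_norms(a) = [0.13, 0.25]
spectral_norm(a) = 0.20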